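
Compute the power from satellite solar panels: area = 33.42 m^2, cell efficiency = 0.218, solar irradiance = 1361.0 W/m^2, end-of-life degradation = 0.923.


P = area * eta * S * degradation
P = 33.42 * 0.218 * 1361.0 * 0.923
P = 9152.1423 W

9152.1423 W


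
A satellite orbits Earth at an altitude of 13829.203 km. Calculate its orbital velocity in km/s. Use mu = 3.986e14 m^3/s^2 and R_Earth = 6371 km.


r = R_E + alt = 6371.0 + 13829.203 = 20200.2030 km = 2.0200203e+07 m
v = sqrt(mu/r) = sqrt(3.986e14 / 2.0200203e+07) = 4442.1251 m/s = 4.4421 km/s

4.4421 km/s


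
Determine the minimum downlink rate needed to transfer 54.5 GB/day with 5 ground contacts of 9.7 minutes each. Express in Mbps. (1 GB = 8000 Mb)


total contact time = 5 * 9.7 * 60 = 2910.0000 s
data = 54.5 GB = 436000.0000 Mb
rate = 436000.0000 / 2910.0000 = 149.8282 Mbps

149.8282 Mbps


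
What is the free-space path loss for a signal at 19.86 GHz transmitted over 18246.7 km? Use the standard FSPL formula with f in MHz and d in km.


f = 19.86 GHz = 19860.0000 MHz
d = 18246.7 km
FSPL = 32.44 + 20*log10(19860.0000) + 20*log10(18246.7)
FSPL = 32.44 + 85.9596 + 85.2237
FSPL = 203.6233 dB

203.6233 dB


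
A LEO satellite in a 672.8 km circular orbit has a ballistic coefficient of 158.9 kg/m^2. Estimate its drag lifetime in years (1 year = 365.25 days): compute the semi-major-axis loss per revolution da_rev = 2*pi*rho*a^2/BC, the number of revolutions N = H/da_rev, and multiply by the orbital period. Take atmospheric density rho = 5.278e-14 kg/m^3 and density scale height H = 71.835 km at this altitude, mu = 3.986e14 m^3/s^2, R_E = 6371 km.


a = R_E + alt = 7043.8000 km = 7.0438e+06 m
da_rev = 2*pi*rho*a^2/BC = 2*pi*5.278e-14*(7.0438e+06)^2/158.9 = 0.103547446 m per revolution
N = H/da_rev = 71835.0000 m / 0.103547446 m = 693739.9531 revolutions
P = 2*pi*sqrt(a^3/mu) = 5883.3102 s
lifetime = N*P = 693739.9531 * 5883.3102 = 4.0814873e+09 s = 47239.4366 days
years = 47239.4366 / 365.25 = 129.3345 years

129.3345 years


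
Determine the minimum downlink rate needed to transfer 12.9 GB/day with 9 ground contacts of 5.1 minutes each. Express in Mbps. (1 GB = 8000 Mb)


total contact time = 9 * 5.1 * 60 = 2754.0000 s
data = 12.9 GB = 103200.0000 Mb
rate = 103200.0000 / 2754.0000 = 37.4728 Mbps

37.4728 Mbps


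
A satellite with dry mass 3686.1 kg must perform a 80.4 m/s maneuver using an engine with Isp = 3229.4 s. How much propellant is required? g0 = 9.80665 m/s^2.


ve = Isp * g0 = 3229.4 * 9.80665 = 31669.595510 m/s
mass ratio = exp(dv/ve) = exp(80.4/31669.595510) = 1.00254194
m_prop = m_dry * (mr - 1) = 3686.1 * (1.00254194 - 1)
m_prop = 9.3698 kg

9.3698 kg


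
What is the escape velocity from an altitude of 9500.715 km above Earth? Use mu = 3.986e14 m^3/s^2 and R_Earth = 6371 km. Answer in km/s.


r = 6371.0 + 9500.715 = 15871.7150 km = 1.5871715e+07 m
v_esc = sqrt(2*mu/r) = sqrt(2*3.986e14 / 1.5871715e+07)
v_esc = 7087.1515 m/s = 7.0872 km/s

7.0872 km/s


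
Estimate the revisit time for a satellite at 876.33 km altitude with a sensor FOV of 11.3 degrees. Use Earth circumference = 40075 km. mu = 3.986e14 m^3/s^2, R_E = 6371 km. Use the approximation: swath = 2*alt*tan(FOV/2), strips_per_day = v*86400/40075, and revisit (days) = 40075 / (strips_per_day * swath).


swath = 2*876.33*tan(0.0986111) = 173.3941 km
v = sqrt(mu/r) = 7416.1692 m/s = 7.4162 km/s
strips/day = v*86400/40075 = 7.4162*86400/40075 = 15.9889
coverage/day = strips * swath = 15.9889 * 173.3941 = 2772.3895 km
revisit = 40075 / 2772.3895 = 14.4550 days

14.4550 days


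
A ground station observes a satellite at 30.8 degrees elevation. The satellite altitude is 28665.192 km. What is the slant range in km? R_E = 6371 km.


h = 28665.192 km, el = 30.8 deg
d = -R_E*sin(el) + sqrt((R_E*sin(el))^2 + 2*R_E*h + h^2)
d = -6371.0000*sin(0.5375614) + sqrt((6371.0000*0.5120429)^2 + 2*6371.0000*28665.192 + 28665.192^2)
d = 31343.9481 km

31343.9481 km


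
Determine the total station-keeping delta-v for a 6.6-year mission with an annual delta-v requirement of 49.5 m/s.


dV = rate * years = 49.5 * 6.6
dV = 326.7000 m/s

326.7000 m/s


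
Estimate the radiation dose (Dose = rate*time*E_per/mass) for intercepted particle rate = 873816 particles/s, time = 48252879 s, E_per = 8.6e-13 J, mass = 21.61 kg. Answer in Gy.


Total energy deposited = rate * time * E_per
  = 873816 * 48252879 * 8.6e-13 = 36.2612 J
Dose = E_total / mass = 36.2612 / 21.61
Dose = 1.6780 Gy

1.6780 Gy


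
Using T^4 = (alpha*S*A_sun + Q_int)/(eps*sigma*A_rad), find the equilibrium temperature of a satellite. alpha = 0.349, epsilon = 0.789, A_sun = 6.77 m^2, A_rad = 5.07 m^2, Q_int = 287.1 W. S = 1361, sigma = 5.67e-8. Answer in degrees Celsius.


Numerator = alpha*S*A_sun + Q_int = 0.349*1361*6.77 + 287.1 = 3502.7755 W
Denominator = eps*sigma*A_rad = 0.789*5.67e-8*5.07 = 2.2681304e-07 W/K^4
T^4 = 1.5443449e+10 K^4
T = 352.5219 K = 79.3719 C

79.3719 degrees Celsius


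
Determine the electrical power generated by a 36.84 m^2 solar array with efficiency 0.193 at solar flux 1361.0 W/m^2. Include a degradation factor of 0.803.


P = area * eta * S * degradation
P = 36.84 * 0.193 * 1361.0 * 0.803
P = 7770.5293 W

7770.5293 W


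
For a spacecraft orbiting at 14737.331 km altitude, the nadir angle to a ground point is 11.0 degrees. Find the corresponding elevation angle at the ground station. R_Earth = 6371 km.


r = R_E + alt = 21108.3310 km
Law of sines in the satellite / Earth-center / ground-point triangle:
  sin(nadir)/R_E = sin(90 + el)/r  =>  cos(el) = (r/R_E)*sin(nadir)
cos(el) = (21108.3310 / 6371.0000) * sin(11.0 deg) = 0.6321864
el = arccos(0.6321864) = 50.7884 deg
(Earth-central angle = 90 - nadir - el = 28.2116 deg)

50.7884 degrees


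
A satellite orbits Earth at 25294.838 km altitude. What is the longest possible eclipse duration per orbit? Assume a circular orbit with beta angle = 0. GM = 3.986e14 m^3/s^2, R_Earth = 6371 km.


r = 31665.8380 km
T = 934.6445 min
Eclipse fraction = arcsin(R_E/r)/pi = arcsin(6371.0000/31665.8380)/pi
= arcsin(0.2011947)/pi = 0.0644824
Eclipse duration = 0.0644824 * 934.6445 = 60.2681 min

60.2681 minutes


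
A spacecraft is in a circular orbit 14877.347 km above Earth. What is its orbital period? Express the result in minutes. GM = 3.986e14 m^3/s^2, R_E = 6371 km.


r = 21248.3470 km = 2.1248347e+07 m
T = 2*pi*sqrt(r^3/mu) = 2*pi*sqrt(9.593464e+21 / 3.986e14)
T = 30824.7062 s = 513.7451 min

513.7451 minutes


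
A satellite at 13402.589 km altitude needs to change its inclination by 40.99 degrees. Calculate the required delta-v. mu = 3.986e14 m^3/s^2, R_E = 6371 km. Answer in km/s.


r = 19773.5890 km = 1.9773589e+07 m
V = sqrt(mu/r) = 4489.7886 m/s
di = 40.99 deg = 0.7154105 rad
dV = 2*V*sin(di/2) = 2*4489.7886*sin(0.3577052)
dV = 3143.9802 m/s = 3.1440 km/s

3.1440 km/s


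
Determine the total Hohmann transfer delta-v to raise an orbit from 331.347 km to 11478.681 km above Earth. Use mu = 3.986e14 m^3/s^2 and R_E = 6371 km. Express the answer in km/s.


r1 = 6702.3470 km = 6.702347e+06 m
r2 = 17849.6810 km = 1.7849681e+07 m
dv1 = sqrt(mu/r1)*(sqrt(2*r2/(r1+r2)) - 1) = 1587.3275 m/s
dv2 = sqrt(mu/r2)*(1 - sqrt(2*r1/(r1+r2))) = 1233.8513 m/s
total dv = |dv1| + |dv2| = 1587.3275 + 1233.8513 = 2821.1789 m/s = 2.8212 km/s

2.8212 km/s


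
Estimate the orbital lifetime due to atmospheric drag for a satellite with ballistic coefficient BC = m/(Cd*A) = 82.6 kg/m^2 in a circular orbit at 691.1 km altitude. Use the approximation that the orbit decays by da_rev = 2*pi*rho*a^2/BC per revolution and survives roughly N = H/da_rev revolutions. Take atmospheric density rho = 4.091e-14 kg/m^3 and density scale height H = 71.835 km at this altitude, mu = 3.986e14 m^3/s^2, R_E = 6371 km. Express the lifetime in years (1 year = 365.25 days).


a = R_E + alt = 7062.1000 km = 7.0621e+06 m
da_rev = 2*pi*rho*a^2/BC = 2*pi*4.091e-14*(7.0621e+06)^2/82.6 = 0.155201897 m per revolution
N = H/da_rev = 71835.0000 m / 0.155201897 m = 462848.7229 revolutions
P = 2*pi*sqrt(a^3/mu) = 5906.2526 s
lifetime = N*P = 462848.7229 * 5906.2526 = 2.7337015e+09 s = 31640.0632 days
years = 31640.0632 / 365.25 = 86.6258 years

86.6258 years


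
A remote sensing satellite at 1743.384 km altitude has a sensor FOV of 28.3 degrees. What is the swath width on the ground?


FOV = 28.3 deg = 0.4939282 rad
swath = 2 * alt * tan(FOV/2) = 2 * 1743.384 * tan(0.2469641)
swath = 2 * 1743.384 * 0.2521106
swath = 879.0511 km

879.0511 km


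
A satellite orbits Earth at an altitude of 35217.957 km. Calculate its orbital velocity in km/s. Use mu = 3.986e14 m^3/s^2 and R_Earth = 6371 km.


r = R_E + alt = 6371.0 + 35217.957 = 41588.9570 km = 4.1588957e+07 m
v = sqrt(mu/r) = sqrt(3.986e14 / 4.1588957e+07) = 3095.8480 m/s = 3.0958 km/s

3.0958 km/s


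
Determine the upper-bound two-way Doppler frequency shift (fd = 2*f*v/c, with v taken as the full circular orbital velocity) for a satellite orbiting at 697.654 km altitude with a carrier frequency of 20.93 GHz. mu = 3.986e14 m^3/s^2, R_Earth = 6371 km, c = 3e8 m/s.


r = 7.068654e+06 m
v = sqrt(mu/r) = 7509.3144 m/s (worst-case radial velocity)
f = 20.93 GHz = 2.093e+10 Hz
fd = 2*f*v/c = 2*2.093e+10*7509.3144/3.0e+08
fd = 1.0477997e+06 Hz

1.0478e+06 Hz


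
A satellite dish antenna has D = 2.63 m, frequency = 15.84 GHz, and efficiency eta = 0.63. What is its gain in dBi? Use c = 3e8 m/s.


lambda = c/f = 3e8 / 1.584e+10 = 0.01893939 m
G = eta*(pi*D/lambda)^2 = 0.63*(pi*2.63/0.01893939)^2
G = 119900.1253 (linear)
G = 10*log10(119900.1253) = 50.7882 dBi

50.7882 dBi


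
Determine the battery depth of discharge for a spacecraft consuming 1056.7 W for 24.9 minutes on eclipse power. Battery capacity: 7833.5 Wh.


E_used = P * t / 60 = 1056.7 * 24.9 / 60 = 438.5305 Wh
DOD = E_used / E_total * 100 = 438.5305 / 7833.5 * 100
DOD = 5.5981 %

5.5981 %


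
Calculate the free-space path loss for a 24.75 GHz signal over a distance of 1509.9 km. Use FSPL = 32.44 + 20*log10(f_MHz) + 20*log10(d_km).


f = 24.75 GHz = 24750.0000 MHz
d = 1509.9 km
FSPL = 32.44 + 20*log10(24750.0000) + 20*log10(1509.9)
FSPL = 32.44 + 87.8715 + 63.5790
FSPL = 183.8905 dB

183.8905 dB


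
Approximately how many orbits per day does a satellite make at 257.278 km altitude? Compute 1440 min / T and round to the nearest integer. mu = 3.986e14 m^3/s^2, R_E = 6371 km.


r = 6.628278e+06 m
T = 2*pi*sqrt(r^3/mu) = 5370.4700 s = 89.5078 min
revs/day = 1440 / 89.5078 = 16.0880
Rounded: 16 revolutions per day

16 revolutions per day


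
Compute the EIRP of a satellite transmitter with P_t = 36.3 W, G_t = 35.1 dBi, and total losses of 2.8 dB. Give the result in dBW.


Pt = 36.3 W = 15.5991 dBW
EIRP = Pt_dBW + Gt - losses = 15.5991 + 35.1 - 2.8 = 47.8991 dBW

47.8991 dBW


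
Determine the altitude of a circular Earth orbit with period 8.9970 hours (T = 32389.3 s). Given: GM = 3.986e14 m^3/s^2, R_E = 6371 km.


T = 32389.3 s
r = (mu*T^2/(4*pi^2))^(1/3) = (3.986e14 * 32389.3^2 / (4*pi^2))^(1/3)
r = 2.196141e+07 m = 21961.4104 km
alt = r - R_E = 21961.4104 - 6371 = 15590.4104 km

15590.4104 km


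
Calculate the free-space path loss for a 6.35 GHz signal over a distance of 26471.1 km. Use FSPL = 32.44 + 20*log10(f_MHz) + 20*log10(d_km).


f = 6.35 GHz = 6350.0000 MHz
d = 26471.1 km
FSPL = 32.44 + 20*log10(6350.0000) + 20*log10(26471.1)
FSPL = 32.44 + 76.0555 + 88.4554
FSPL = 196.9509 dB

196.9509 dB


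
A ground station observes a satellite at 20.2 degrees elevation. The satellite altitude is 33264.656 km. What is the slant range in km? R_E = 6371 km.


h = 33264.656 km, el = 20.2 deg
d = -R_E*sin(el) + sqrt((R_E*sin(el))^2 + 2*R_E*h + h^2)
d = -6371.0000*sin(0.3525565) + sqrt((6371.0000*0.3452982)^2 + 2*6371.0000*33264.656 + 33264.656^2)
d = 36982.1817 km

36982.1817 km


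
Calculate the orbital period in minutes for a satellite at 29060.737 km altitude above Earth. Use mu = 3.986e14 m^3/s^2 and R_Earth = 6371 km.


r = 35431.7370 km = 3.5431737e+07 m
T = 2*pi*sqrt(r^3/mu) = 2*pi*sqrt(4.4481286e+22 / 3.986e14)
T = 66374.2897 s = 1106.2382 min

1106.2382 minutes


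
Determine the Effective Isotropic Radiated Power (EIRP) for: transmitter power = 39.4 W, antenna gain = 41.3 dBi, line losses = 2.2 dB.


Pt = 39.4 W = 15.9550 dBW
EIRP = Pt_dBW + Gt - losses = 15.9550 + 41.3 - 2.2 = 55.0550 dBW

55.0550 dBW


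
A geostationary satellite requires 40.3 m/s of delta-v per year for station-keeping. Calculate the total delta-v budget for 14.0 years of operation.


dV = rate * years = 40.3 * 14.0
dV = 564.2000 m/s

564.2000 m/s


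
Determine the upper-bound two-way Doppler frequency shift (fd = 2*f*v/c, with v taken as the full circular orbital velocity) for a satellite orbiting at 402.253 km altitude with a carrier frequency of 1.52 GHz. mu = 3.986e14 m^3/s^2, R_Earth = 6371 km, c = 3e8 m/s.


r = 6.773253e+06 m
v = sqrt(mu/r) = 7671.3182 m/s (worst-case radial velocity)
f = 1.52 GHz = 1.52e+09 Hz
fd = 2*f*v/c = 2*1.52e+09*7671.3182/3.0e+08
fd = 77736.0246 Hz

77736.0246 Hz


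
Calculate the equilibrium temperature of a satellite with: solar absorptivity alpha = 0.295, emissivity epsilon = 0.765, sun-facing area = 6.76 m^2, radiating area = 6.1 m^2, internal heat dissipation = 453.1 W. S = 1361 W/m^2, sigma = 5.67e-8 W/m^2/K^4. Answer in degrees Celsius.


Numerator = alpha*S*A_sun + Q_int = 0.295*1361*6.76 + 453.1 = 3167.2062 W
Denominator = eps*sigma*A_rad = 0.765*5.67e-8*6.1 = 2.6459055e-07 W/K^4
T^4 = 1.1970217e+10 K^4
T = 330.7695 K = 57.6195 C

57.6195 degrees Celsius


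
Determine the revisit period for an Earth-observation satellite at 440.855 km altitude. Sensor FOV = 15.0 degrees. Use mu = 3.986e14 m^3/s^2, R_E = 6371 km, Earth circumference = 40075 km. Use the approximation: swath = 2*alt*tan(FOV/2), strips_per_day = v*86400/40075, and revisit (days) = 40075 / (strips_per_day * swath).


swath = 2*440.855*tan(0.1308997) = 116.0793 km
v = sqrt(mu/r) = 7649.5511 m/s = 7.6496 km/s
strips/day = v*86400/40075 = 7.6496*86400/40075 = 16.4921
coverage/day = strips * swath = 16.4921 * 116.0793 = 1914.3927 km
revisit = 40075 / 1914.3927 = 20.9335 days

20.9335 days


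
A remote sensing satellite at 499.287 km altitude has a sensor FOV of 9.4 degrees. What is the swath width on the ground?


FOV = 9.4 deg = 0.1640609 rad
swath = 2 * alt * tan(FOV/2) = 2 * 499.287 * tan(0.08203047)
swath = 2 * 499.287 * 0.08221497
swath = 82.0977 km

82.0977 km


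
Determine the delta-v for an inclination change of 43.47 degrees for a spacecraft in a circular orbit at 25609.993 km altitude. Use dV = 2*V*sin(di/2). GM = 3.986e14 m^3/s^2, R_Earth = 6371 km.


r = 31980.9930 km = 3.1980993e+07 m
V = sqrt(mu/r) = 3530.3899 m/s
di = 43.47 deg = 0.7586946 rad
dV = 2*V*sin(di/2) = 2*3530.3899*sin(0.3793473)
dV = 2614.7075 m/s = 2.6147 km/s

2.6147 km/s


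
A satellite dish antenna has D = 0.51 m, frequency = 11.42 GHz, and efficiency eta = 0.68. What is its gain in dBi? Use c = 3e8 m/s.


lambda = c/f = 3e8 / 1.142e+10 = 0.0262697 m
G = eta*(pi*D/lambda)^2 = 0.68*(pi*0.51/0.0262697)^2
G = 2529.5234 (linear)
G = 10*log10(2529.5234) = 34.0304 dBi

34.0304 dBi


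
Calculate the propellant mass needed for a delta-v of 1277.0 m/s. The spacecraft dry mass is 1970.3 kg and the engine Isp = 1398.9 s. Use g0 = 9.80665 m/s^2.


ve = Isp * g0 = 1398.9 * 9.80665 = 13718.522685 m/s
mass ratio = exp(dv/ve) = exp(1277.0/13718.522685) = 1.09755593
m_prop = m_dry * (mr - 1) = 1970.3 * (1.09755593 - 1)
m_prop = 192.2144 kg

192.2144 kg


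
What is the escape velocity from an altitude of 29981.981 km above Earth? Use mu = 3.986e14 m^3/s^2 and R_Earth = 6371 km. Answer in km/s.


r = 6371.0 + 29981.981 = 36352.9810 km = 3.6352981e+07 m
v_esc = sqrt(2*mu/r) = sqrt(2*3.986e14 / 3.6352981e+07)
v_esc = 4682.8865 m/s = 4.6829 km/s

4.6829 km/s


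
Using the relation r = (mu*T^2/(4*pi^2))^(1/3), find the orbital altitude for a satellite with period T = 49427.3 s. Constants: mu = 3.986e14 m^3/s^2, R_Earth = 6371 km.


T = 49427.3 s
r = (mu*T^2/(4*pi^2))^(1/3) = (3.986e14 * 49427.3^2 / (4*pi^2))^(1/3)
r = 2.9109659e+07 m = 29109.6585 km
alt = r - R_E = 29109.6585 - 6371 = 22738.6585 km

22738.6585 km


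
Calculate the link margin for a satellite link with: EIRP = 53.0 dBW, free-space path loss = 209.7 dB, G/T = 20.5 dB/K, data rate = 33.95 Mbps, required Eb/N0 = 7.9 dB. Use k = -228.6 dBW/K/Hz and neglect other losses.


C/N0 = EIRP - FSPL + G/T - k = 53.0 - 209.7 + 20.5 - (-228.6)
C/N0 = 92.4000 dB-Hz
R_b = 33.95 Mbps = 3.395e+07 bps -> 10*log10(R_b) = 75.3084 dB-Hz
Eb/N0 = C/N0 - 10*log10(R_b) = 92.4000 - 75.3084 = 17.0916 dB
Margin = Eb/N0 - Eb/N0_req = 17.0916 - 7.9 = 9.1916 dB (link closes)

9.1916 dB


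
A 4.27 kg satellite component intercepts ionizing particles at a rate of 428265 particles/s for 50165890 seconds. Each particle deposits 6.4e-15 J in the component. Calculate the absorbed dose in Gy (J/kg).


Total energy deposited = rate * time * E_per
  = 428265 * 50165890 * 6.4e-15 = 0.1374995 J
Dose = E_total / mass = 0.1374995 / 4.27
Dose = 0.03220129 Gy

0.0322 Gy


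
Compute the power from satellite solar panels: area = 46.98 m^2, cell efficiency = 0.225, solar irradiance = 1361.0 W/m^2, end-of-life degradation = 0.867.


P = area * eta * S * degradation
P = 46.98 * 0.225 * 1361.0 * 0.867
P = 12473.0526 W

12473.0526 W


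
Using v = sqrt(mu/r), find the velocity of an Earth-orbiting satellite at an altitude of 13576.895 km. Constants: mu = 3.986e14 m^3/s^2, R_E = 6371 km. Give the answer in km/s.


r = R_E + alt = 6371.0 + 13576.895 = 19947.8950 km = 1.9947895e+07 m
v = sqrt(mu/r) = sqrt(3.986e14 / 1.9947895e+07) = 4470.1296 m/s = 4.4701 km/s

4.4701 km/s


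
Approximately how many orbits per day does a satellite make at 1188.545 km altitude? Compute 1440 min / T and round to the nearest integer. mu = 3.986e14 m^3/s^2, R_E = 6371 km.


r = 7.559545e+06 m
T = 2*pi*sqrt(r^3/mu) = 6541.1590 s = 109.0193 min
revs/day = 1440 / 109.0193 = 13.2087
Rounded: 13 revolutions per day

13 revolutions per day


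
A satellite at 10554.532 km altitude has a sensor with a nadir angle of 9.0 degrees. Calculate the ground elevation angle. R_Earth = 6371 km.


r = R_E + alt = 16925.5320 km
Law of sines in the satellite / Earth-center / ground-point triangle:
  sin(nadir)/R_E = sin(90 + el)/r  =>  cos(el) = (r/R_E)*sin(nadir)
cos(el) = (16925.5320 / 6371.0000) * sin(9.0 deg) = 0.415592
el = arccos(0.415592) = 65.4434 deg
(Earth-central angle = 90 - nadir - el = 15.5566 deg)

65.4434 degrees


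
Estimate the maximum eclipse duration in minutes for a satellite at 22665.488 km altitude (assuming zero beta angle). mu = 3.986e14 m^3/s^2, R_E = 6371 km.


r = 29036.4880 km
T = 820.6843 min
Eclipse fraction = arcsin(R_E/r)/pi = arcsin(6371.0000/29036.4880)/pi
= arcsin(0.2194136)/pi = 0.0704144
Eclipse duration = 0.0704144 * 820.6843 = 57.7880 min

57.7880 minutes


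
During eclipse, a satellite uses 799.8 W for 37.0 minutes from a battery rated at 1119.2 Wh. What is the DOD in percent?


E_used = P * t / 60 = 799.8 * 37.0 / 60 = 493.2100 Wh
DOD = E_used / E_total * 100 = 493.2100 / 1119.2 * 100
DOD = 44.0681 %

44.0681 %


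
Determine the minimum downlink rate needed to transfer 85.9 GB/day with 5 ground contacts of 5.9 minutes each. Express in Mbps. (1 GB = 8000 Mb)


total contact time = 5 * 5.9 * 60 = 1770.0000 s
data = 85.9 GB = 687200.0000 Mb
rate = 687200.0000 / 1770.0000 = 388.2486 Mbps

388.2486 Mbps


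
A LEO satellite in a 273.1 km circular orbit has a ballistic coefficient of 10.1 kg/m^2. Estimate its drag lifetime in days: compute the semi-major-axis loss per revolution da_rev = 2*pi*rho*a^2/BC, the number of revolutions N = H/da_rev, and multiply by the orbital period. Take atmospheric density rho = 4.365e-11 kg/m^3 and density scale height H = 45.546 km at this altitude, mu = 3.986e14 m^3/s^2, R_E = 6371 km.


a = R_E + alt = 6644.1000 km = 6.6441e+06 m
da_rev = 2*pi*rho*a^2/BC = 2*pi*4.365e-11*(6.6441e+06)^2/10.1 = 1198.712581 m per revolution
N = H/da_rev = 45546.0000 m / 1198.712581 m = 37.9958 revolutions
P = 2*pi*sqrt(a^3/mu) = 5389.7108 s
lifetime = N*P = 37.9958 * 5389.7108 = 204786.1778 s = 2.3702 days

2.3702 days


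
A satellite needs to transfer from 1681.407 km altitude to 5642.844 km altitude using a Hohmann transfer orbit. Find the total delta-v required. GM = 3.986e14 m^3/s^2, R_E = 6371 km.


r1 = 8052.4070 km = 8.052407e+06 m
r2 = 12013.8440 km = 1.2013844e+07 m
dv1 = sqrt(mu/r1)*(sqrt(2*r2/(r1+r2)) - 1) = 663.2244 m/s
dv2 = sqrt(mu/r2)*(1 - sqrt(2*r1/(r1+r2))) = 599.7990 m/s
total dv = |dv1| + |dv2| = 663.2244 + 599.7990 = 1263.0234 m/s = 1.2630 km/s

1.2630 km/s


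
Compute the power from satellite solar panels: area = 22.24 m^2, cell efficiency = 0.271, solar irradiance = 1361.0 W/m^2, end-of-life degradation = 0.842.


P = area * eta * S * degradation
P = 22.24 * 0.271 * 1361.0 * 0.842
P = 6906.7588 W

6906.7588 W


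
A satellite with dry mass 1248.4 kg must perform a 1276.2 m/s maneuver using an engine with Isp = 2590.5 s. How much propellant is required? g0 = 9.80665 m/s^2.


ve = Isp * g0 = 2590.5 * 9.80665 = 25404.126825 m/s
mass ratio = exp(dv/ve) = exp(1276.2/25404.126825) = 1.05151915
m_prop = m_dry * (mr - 1) = 1248.4 * (1.05151915 - 1)
m_prop = 64.3165 kg

64.3165 kg


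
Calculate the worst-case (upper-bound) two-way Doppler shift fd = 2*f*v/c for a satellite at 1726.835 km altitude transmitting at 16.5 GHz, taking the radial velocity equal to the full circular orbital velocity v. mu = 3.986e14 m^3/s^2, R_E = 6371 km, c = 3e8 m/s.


r = 8.097835e+06 m
v = sqrt(mu/r) = 7015.9128 m/s (worst-case radial velocity)
f = 16.5 GHz = 1.65e+10 Hz
fd = 2*f*v/c = 2*1.65e+10*7015.9128/3.0e+08
fd = 771750.4131 Hz

771750.4131 Hz


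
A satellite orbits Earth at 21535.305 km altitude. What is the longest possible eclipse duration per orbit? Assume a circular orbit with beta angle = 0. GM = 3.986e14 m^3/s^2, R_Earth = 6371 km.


r = 27906.3050 km
T = 773.2385 min
Eclipse fraction = arcsin(R_E/r)/pi = arcsin(6371.0000/27906.3050)/pi
= arcsin(0.2282997)/pi = 0.07331659
Eclipse duration = 0.07331659 * 773.2385 = 56.6912 min

56.6912 minutes


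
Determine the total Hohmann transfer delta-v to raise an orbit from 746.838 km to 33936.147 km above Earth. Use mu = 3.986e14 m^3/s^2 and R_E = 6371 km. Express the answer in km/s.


r1 = 7117.8380 km = 7.117838e+06 m
r2 = 40307.1470 km = 4.0307147e+07 m
dv1 = sqrt(mu/r1)*(sqrt(2*r2/(r1+r2)) - 1) = 2273.2420 m/s
dv2 = sqrt(mu/r2)*(1 - sqrt(2*r1/(r1+r2))) = 1421.7765 m/s
total dv = |dv1| + |dv2| = 2273.2420 + 1421.7765 = 3695.0185 m/s = 3.6950 km/s

3.6950 km/s


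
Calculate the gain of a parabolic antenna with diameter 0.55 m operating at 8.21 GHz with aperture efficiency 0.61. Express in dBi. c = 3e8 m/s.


lambda = c/f = 3e8 / 8.21e+09 = 0.0365408 m
G = eta*(pi*D/lambda)^2 = 0.61*(pi*0.55/0.0365408)^2
G = 1363.9510 (linear)
G = 10*log10(1363.9510) = 31.3480 dBi

31.3480 dBi


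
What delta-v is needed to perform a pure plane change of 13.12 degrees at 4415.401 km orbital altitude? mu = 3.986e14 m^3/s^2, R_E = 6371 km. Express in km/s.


r = 10786.4010 km = 1.0786401e+07 m
V = sqrt(mu/r) = 6078.9751 m/s
di = 13.12 deg = 0.2289872 rad
dV = 2*V*sin(di/2) = 2*6078.9751*sin(0.1144936)
dV = 1388.9682 m/s = 1.3890 km/s

1.3890 km/s


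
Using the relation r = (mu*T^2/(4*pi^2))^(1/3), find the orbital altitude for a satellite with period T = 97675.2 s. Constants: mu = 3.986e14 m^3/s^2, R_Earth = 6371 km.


T = 97675.2 s
r = (mu*T^2/(4*pi^2))^(1/3) = (3.986e14 * 97675.2^2 / (4*pi^2))^(1/3)
r = 4.5840434e+07 m = 45840.4345 km
alt = r - R_E = 45840.4345 - 6371 = 39469.4345 km

39469.4345 km


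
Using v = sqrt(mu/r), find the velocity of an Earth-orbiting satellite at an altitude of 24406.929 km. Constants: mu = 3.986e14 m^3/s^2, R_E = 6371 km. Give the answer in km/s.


r = R_E + alt = 6371.0 + 24406.929 = 30777.9290 km = 3.0777929e+07 m
v = sqrt(mu/r) = sqrt(3.986e14 / 3.0777929e+07) = 3598.7274 m/s = 3.5987 km/s

3.5987 km/s


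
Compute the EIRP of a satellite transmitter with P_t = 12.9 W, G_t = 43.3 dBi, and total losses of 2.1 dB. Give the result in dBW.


Pt = 12.9 W = 11.1059 dBW
EIRP = Pt_dBW + Gt - losses = 11.1059 + 43.3 - 2.1 = 52.3059 dBW

52.3059 dBW


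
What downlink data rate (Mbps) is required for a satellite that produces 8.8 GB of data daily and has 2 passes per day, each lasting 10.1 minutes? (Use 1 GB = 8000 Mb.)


total contact time = 2 * 10.1 * 60 = 1212.0000 s
data = 8.8 GB = 70400.0000 Mb
rate = 70400.0000 / 1212.0000 = 58.0858 Mbps

58.0858 Mbps


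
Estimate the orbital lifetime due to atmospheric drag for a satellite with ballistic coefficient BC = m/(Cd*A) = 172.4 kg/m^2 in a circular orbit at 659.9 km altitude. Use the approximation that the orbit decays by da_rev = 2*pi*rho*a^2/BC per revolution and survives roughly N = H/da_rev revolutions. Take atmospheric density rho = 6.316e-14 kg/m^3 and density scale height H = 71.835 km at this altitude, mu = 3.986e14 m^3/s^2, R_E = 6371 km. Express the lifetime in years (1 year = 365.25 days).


a = R_E + alt = 7030.9000 km = 7.0309e+06 m
da_rev = 2*pi*rho*a^2/BC = 2*pi*6.316e-14*(7.0309e+06)^2/172.4 = 0.113790648 m per revolution
N = H/da_rev = 71835.0000 m / 0.113790648 m = 631290.8953 revolutions
P = 2*pi*sqrt(a^3/mu) = 5867.1556 s
lifetime = N*P = 631290.8953 * 5867.1556 = 3.7038819e+09 s = 42869.0033 days
years = 42869.0033 / 365.25 = 117.3689 years

117.3689 years


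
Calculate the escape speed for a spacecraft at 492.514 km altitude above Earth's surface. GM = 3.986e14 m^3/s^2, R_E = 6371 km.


r = 6371.0 + 492.514 = 6863.5140 km = 6.863514e+06 m
v_esc = sqrt(2*mu/r) = sqrt(2*3.986e14 / 6.863514e+06)
v_esc = 10777.3102 m/s = 10.7773 km/s

10.7773 km/s


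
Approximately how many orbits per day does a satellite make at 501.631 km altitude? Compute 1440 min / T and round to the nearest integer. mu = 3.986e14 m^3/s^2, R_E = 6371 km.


r = 6.872631e+06 m
T = 2*pi*sqrt(r^3/mu) = 5670.1658 s = 94.5028 min
revs/day = 1440 / 94.5028 = 15.2376
Rounded: 15 revolutions per day

15 revolutions per day


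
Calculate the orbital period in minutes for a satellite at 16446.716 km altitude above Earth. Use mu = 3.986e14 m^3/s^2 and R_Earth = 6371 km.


r = 22817.7160 km = 2.2817716e+07 m
T = 2*pi*sqrt(r^3/mu) = 2*pi*sqrt(1.1880002e+22 / 3.986e14)
T = 34302.0027 s = 571.7000 min

571.7000 minutes


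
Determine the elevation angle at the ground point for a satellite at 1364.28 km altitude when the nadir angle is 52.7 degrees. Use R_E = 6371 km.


r = R_E + alt = 7735.2800 km
Law of sines in the satellite / Earth-center / ground-point triangle:
  sin(nadir)/R_E = sin(90 + el)/r  =>  cos(el) = (r/R_E)*sin(nadir)
cos(el) = (7735.2800 / 6371.0000) * sin(52.7 deg) = 0.9658154
el = arccos(0.9658154) = 15.0244 deg
(Earth-central angle = 90 - nadir - el = 22.2756 deg)

15.0244 degrees


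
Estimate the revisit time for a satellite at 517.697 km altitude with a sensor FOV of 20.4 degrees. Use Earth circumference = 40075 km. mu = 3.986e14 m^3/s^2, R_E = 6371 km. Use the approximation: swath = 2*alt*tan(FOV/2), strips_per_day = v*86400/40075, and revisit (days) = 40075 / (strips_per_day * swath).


swath = 2*517.697*tan(0.1780236) = 186.2968 km
v = sqrt(mu/r) = 7606.7669 m/s = 7.6068 km/s
strips/day = v*86400/40075 = 7.6068*86400/40075 = 16.3999
coverage/day = strips * swath = 16.3999 * 186.2968 = 3055.2424 km
revisit = 40075 / 3055.2424 = 13.1168 days

13.1168 days


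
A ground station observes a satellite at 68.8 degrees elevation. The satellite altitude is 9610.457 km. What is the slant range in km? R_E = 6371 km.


h = 9610.457 km, el = 68.8 deg
d = -R_E*sin(el) + sqrt((R_E*sin(el))^2 + 2*R_E*h + h^2)
d = -6371.0000*sin(1.2008) + sqrt((6371.0000*0.9323238)^2 + 2*6371.0000*9610.457 + 9610.457^2)
d = 9874.6826 km

9874.6826 km


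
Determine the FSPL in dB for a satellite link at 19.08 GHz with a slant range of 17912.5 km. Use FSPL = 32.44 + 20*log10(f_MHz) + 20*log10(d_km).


f = 19.08 GHz = 19080.0000 MHz
d = 17912.5 km
FSPL = 32.44 + 20*log10(19080.0000) + 20*log10(17912.5)
FSPL = 32.44 + 85.6116 + 85.0631
FSPL = 203.1147 dB

203.1147 dB


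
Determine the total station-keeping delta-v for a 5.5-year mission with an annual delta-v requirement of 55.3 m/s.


dV = rate * years = 55.3 * 5.5
dV = 304.1500 m/s

304.1500 m/s


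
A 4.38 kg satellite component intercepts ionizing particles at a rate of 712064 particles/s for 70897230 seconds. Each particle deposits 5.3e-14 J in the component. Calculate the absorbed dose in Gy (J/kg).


Total energy deposited = rate * time * E_per
  = 712064 * 70897230 * 5.3e-14 = 2.6756 J
Dose = E_total / mass = 2.6756 / 4.38
Dose = 0.6108718 Gy

0.6109 Gy


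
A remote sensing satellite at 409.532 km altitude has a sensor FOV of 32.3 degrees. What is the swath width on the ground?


FOV = 32.3 deg = 0.5637413 rad
swath = 2 * alt * tan(FOV/2) = 2 * 409.532 * tan(0.2818707)
swath = 2 * 409.532 * 0.2895808
swath = 237.1852 km

237.1852 km


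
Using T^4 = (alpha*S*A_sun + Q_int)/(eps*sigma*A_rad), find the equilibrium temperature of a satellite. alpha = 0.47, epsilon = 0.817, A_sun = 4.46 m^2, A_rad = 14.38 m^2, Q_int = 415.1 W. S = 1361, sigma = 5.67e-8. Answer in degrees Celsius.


Numerator = alpha*S*A_sun + Q_int = 0.47*1361*4.46 + 415.1 = 3268.0282 W
Denominator = eps*sigma*A_rad = 0.817*5.67e-8*14.38 = 6.6613768e-07 W/K^4
T^4 = 4.905935e+09 K^4
T = 264.6552 K = -8.4948 C

-8.4948 degrees Celsius


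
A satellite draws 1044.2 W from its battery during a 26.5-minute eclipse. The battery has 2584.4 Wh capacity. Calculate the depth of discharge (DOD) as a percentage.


E_used = P * t / 60 = 1044.2 * 26.5 / 60 = 461.1883 Wh
DOD = E_used / E_total * 100 = 461.1883 / 2584.4 * 100
DOD = 17.8451 %

17.8451 %


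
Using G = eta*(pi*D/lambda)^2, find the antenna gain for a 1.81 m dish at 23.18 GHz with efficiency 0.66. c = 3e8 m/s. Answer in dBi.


lambda = c/f = 3e8 / 2.318e+10 = 0.01294219 m
G = eta*(pi*D/lambda)^2 = 0.66*(pi*1.81/0.01294219)^2
G = 127404.6222 (linear)
G = 10*log10(127404.6222) = 51.0519 dBi

51.0519 dBi


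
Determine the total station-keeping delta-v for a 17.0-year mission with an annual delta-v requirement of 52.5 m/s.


dV = rate * years = 52.5 * 17.0
dV = 892.5000 m/s

892.5000 m/s


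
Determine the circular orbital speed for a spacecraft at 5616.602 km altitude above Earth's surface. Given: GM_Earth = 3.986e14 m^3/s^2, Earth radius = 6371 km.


r = R_E + alt = 6371.0 + 5616.602 = 11987.6020 km = 1.1987602e+07 m
v = sqrt(mu/r) = sqrt(3.986e14 / 1.1987602e+07) = 5766.3698 m/s = 5.7664 km/s

5.7664 km/s


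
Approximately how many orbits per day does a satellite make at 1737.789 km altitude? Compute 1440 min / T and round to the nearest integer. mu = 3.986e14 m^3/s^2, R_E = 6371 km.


r = 8.108789e+06 m
T = 2*pi*sqrt(r^3/mu) = 7266.8337 s = 121.1139 min
revs/day = 1440 / 121.1139 = 11.8896
Rounded: 12 revolutions per day

12 revolutions per day


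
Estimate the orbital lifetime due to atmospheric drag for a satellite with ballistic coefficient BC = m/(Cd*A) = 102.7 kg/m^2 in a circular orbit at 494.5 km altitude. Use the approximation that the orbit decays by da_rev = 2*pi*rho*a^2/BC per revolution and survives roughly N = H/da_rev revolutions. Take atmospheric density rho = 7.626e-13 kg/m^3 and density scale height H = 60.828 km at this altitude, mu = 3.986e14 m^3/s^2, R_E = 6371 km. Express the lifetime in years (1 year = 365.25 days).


a = R_E + alt = 6865.5000 km = 6.8655e+06 m
da_rev = 2*pi*rho*a^2/BC = 2*pi*7.626e-13*(6.8655e+06)^2/102.7 = 2.199128 m per revolution
N = H/da_rev = 60828.0000 m / 2.199128 m = 27660.0505 revolutions
P = 2*pi*sqrt(a^3/mu) = 5661.3431 s
lifetime = N*P = 27660.0505 * 5661.3431 = 1.5659304e+08 s = 1812.4194 days
years = 1812.4194 / 365.25 = 4.9621 years

4.9621 years


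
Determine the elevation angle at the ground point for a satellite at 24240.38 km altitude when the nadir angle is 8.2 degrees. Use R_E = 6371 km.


r = R_E + alt = 30611.3800 km
Law of sines in the satellite / Earth-center / ground-point triangle:
  sin(nadir)/R_E = sin(90 + el)/r  =>  cos(el) = (r/R_E)*sin(nadir)
cos(el) = (30611.3800 / 6371.0000) * sin(8.2 deg) = 0.6853035
el = arccos(0.6853035) = 46.7405 deg
(Earth-central angle = 90 - nadir - el = 35.0595 deg)

46.7405 degrees


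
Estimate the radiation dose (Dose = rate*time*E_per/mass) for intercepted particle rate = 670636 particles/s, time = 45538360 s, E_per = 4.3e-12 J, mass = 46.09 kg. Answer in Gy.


Total energy deposited = rate * time * E_per
  = 670636 * 45538360 * 4.3e-12 = 131.3206 J
Dose = E_total / mass = 131.3206 / 46.09
Dose = 2.8492 Gy

2.8492 Gy


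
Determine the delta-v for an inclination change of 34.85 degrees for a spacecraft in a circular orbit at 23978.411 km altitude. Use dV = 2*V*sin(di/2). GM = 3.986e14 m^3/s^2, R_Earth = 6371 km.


r = 30349.4110 km = 3.0349411e+07 m
V = sqrt(mu/r) = 3624.0444 m/s
di = 34.85 deg = 0.6082472 rad
dV = 2*V*sin(di/2) = 2*3624.0444*sin(0.3041236)
dV = 2170.4919 m/s = 2.1705 km/s

2.1705 km/s


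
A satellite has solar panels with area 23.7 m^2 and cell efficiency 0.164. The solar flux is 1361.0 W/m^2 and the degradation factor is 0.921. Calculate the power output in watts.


P = area * eta * S * degradation
P = 23.7 * 0.164 * 1361.0 * 0.921
P = 4872.0300 W

4872.0300 W


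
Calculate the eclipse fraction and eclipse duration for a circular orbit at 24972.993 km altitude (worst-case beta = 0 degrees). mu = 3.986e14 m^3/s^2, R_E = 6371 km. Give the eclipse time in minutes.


r = 31343.9930 km
T = 920.4315 min
Eclipse fraction = arcsin(R_E/r)/pi = arcsin(6371.0000/31343.9930)/pi
= arcsin(0.2032606)/pi = 0.06515387
Eclipse duration = 0.06515387 * 920.4315 = 59.9697 min

59.9697 minutes


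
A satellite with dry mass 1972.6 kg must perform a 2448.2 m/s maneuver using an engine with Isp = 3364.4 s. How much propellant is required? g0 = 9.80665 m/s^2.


ve = Isp * g0 = 3364.4 * 9.80665 = 32993.493260 m/s
mass ratio = exp(dv/ve) = exp(2448.2/32993.493260) = 1.07702489
m_prop = m_dry * (mr - 1) = 1972.6 * (1.07702489 - 1)
m_prop = 151.9393 kg

151.9393 kg


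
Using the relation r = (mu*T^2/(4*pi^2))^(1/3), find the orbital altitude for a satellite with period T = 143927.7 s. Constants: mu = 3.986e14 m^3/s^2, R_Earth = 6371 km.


T = 143927.7 s
r = (mu*T^2/(4*pi^2))^(1/3) = (3.986e14 * 143927.7^2 / (4*pi^2))^(1/3)
r = 5.9359301e+07 m = 59359.3007 km
alt = r - R_E = 59359.3007 - 6371 = 52988.3007 km

52988.3007 km


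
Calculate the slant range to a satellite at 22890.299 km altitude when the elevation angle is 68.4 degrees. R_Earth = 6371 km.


h = 22890.299 km, el = 68.4 deg
d = -R_E*sin(el) + sqrt((R_E*sin(el))^2 + 2*R_E*h + h^2)
d = -6371.0000*sin(1.1938) + sqrt((6371.0000*0.9297765)^2 + 2*6371.0000*22890.299 + 22890.299^2)
d = 23243.5517 km

23243.5517 km


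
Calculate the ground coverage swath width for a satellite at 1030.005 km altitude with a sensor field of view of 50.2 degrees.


FOV = 50.2 deg = 0.8761553 rad
swath = 2 * alt * tan(FOV/2) = 2 * 1030.005 * tan(0.4380776)
swath = 2 * 1030.005 * 0.4684342
swath = 964.9792 km

964.9792 km


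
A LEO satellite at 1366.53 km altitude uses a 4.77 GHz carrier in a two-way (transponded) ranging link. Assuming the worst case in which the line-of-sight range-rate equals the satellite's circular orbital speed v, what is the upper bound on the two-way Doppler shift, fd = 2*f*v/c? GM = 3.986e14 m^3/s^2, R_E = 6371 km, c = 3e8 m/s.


r = 7.73753e+06 m
v = sqrt(mu/r) = 7177.4054 m/s (worst-case radial velocity)
f = 4.77 GHz = 4.77e+09 Hz
fd = 2*f*v/c = 2*4.77e+09*7177.4054/3.0e+08
fd = 228241.4902 Hz

228241.4902 Hz


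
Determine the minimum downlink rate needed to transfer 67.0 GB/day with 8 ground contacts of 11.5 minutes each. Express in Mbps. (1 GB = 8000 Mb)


total contact time = 8 * 11.5 * 60 = 5520.0000 s
data = 67.0 GB = 536000.0000 Mb
rate = 536000.0000 / 5520.0000 = 97.1014 Mbps

97.1014 Mbps


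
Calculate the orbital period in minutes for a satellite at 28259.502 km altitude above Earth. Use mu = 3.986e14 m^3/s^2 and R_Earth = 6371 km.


r = 34630.5020 km = 3.4630502e+07 m
T = 2*pi*sqrt(r^3/mu) = 2*pi*sqrt(4.153138e+22 / 3.986e14)
T = 64135.6354 s = 1068.9273 min

1068.9273 minutes


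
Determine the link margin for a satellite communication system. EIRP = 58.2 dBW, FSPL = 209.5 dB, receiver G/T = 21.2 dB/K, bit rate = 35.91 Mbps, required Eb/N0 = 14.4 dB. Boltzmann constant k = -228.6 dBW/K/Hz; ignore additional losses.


C/N0 = EIRP - FSPL + G/T - k = 58.2 - 209.5 + 21.2 - (-228.6)
C/N0 = 98.5000 dB-Hz
R_b = 35.91 Mbps = 3.591e+07 bps -> 10*log10(R_b) = 75.5522 dB-Hz
Eb/N0 = C/N0 - 10*log10(R_b) = 98.5000 - 75.5522 = 22.9478 dB
Margin = Eb/N0 - Eb/N0_req = 22.9478 - 14.4 = 8.5478 dB (link closes)

8.5478 dB


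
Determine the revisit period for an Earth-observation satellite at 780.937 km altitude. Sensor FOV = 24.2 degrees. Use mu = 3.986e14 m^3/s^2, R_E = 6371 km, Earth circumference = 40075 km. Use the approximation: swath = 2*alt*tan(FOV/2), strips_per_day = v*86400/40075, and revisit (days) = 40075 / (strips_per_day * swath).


swath = 2*780.937*tan(0.2111848) = 334.8368 km
v = sqrt(mu/r) = 7465.4640 m/s = 7.4655 km/s
strips/day = v*86400/40075 = 7.4655*86400/40075 = 16.0952
coverage/day = strips * swath = 16.0952 * 334.8368 = 5389.2728 km
revisit = 40075 / 5389.2728 = 7.4361 days

7.4361 days


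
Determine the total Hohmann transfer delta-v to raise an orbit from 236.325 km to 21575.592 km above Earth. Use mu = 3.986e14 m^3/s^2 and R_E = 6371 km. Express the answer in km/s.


r1 = 6607.3250 km = 6.607325e+06 m
r2 = 27946.5920 km = 2.7946592e+07 m
dv1 = sqrt(mu/r1)*(sqrt(2*r2/(r1+r2)) - 1) = 2111.3549 m/s
dv2 = sqrt(mu/r2)*(1 - sqrt(2*r1/(r1+r2))) = 1441.1091 m/s
total dv = |dv1| + |dv2| = 2111.3549 + 1441.1091 = 3552.4639 m/s = 3.5525 km/s

3.5525 km/s


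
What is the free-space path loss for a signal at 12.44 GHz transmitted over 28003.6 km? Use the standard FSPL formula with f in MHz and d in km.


f = 12.44 GHz = 12440.0000 MHz
d = 28003.6 km
FSPL = 32.44 + 20*log10(12440.0000) + 20*log10(28003.6)
FSPL = 32.44 + 81.8964 + 88.9443
FSPL = 203.2807 dB

203.2807 dB


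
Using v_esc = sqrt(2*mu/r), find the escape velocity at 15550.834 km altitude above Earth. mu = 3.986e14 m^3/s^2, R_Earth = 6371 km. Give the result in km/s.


r = 6371.0 + 15550.834 = 21921.8340 km = 2.1921834e+07 m
v_esc = sqrt(2*mu/r) = sqrt(2*3.986e14 / 2.1921834e+07)
v_esc = 6030.3873 m/s = 6.0304 km/s

6.0304 km/s


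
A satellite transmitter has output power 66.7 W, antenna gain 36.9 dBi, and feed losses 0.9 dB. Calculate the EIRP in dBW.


Pt = 66.7 W = 18.2413 dBW
EIRP = Pt_dBW + Gt - losses = 18.2413 + 36.9 - 0.9 = 54.2413 dBW

54.2413 dBW


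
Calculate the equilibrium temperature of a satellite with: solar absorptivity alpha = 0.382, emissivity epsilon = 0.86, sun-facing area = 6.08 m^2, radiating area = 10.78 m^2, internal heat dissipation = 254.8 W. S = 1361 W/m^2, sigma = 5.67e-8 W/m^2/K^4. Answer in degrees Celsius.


Numerator = alpha*S*A_sun + Q_int = 0.382*1361*6.08 + 254.8 = 3415.8042 W
Denominator = eps*sigma*A_rad = 0.86*5.67e-8*10.78 = 5.2565436e-07 W/K^4
T^4 = 6.4981943e+09 K^4
T = 283.9214 K = 10.7714 C

10.7714 degrees Celsius


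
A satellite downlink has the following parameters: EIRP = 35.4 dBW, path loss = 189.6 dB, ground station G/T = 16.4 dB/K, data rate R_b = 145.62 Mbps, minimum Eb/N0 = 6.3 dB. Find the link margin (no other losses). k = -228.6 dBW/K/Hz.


C/N0 = EIRP - FSPL + G/T - k = 35.4 - 189.6 + 16.4 - (-228.6)
C/N0 = 90.8000 dB-Hz
R_b = 145.62 Mbps = 1.4562e+08 bps -> 10*log10(R_b) = 81.6322 dB-Hz
Eb/N0 = C/N0 - 10*log10(R_b) = 90.8000 - 81.6322 = 9.1678 dB
Margin = Eb/N0 - Eb/N0_req = 9.1678 - 6.3 = 2.8678 dB (link closes)

2.8678 dB
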